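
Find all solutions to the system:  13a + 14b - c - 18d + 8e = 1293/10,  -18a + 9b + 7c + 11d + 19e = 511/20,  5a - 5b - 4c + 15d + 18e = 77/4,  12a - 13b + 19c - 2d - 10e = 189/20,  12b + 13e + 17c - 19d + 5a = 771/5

Row-reduce the augmented matrix:
R1 ← R1 / (13).
R2 ← R2 + 18·R1.
R3 ← R3 − 5·R1.
R4 ← R4 − 12·R1.
R5 ← R5 − 5·R1.
R2 ← R2 / (369/13).
R1 ← R1 − 14/13·R2.
R3 ← R3 + 135/13·R2.
R4 ← R4 + 337/13·R2.
R5 ← R5 − 86/13·R2.
R3 ← R3 / (-64/41).
R1 ← R1 + 107/369·R3.
R2 ← R2 − 73/369·R3.
R4 ← R4 − 9244/369·R3.
R5 ← R5 − 5932/369·R3.
R4 ← R4 / (19583/72).
R1 ← R1 + 1147/288·R4.
R2 ← R2 − 473/288·R4.
R3 ← R3 + 345/32·R4.
R5 ← R5 − 11843/72·R4.
R5 ← R5 / (238740/19583).
R1 ← R1 − 140741/156664·R5.
R2 ← R2 − 277621/156664·R5.
R3 ← R3 − 44447/156664·R5.
R4 ← R4 − 61369/39166·R5.
Reading off the reduced rows gives a = 14/5, b = 11/4, c = 2, d = -9/5, e = 3.

a = 14/5, b = 11/4, c = 2, d = -9/5, e = 3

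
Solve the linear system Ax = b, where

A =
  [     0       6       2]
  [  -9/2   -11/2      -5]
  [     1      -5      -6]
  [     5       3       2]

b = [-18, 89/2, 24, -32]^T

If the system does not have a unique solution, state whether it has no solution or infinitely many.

no solution

Row-reduce:
Swap R1 and R2.
R1 ← R1 / (-9/2).
R3 ← R3 − 1·R1.
R4 ← R4 − 5·R1.
R2 ← R2 / (6).
R1 ← R1 − 11/9·R2.
R3 ← R3 + 56/9·R2.
R4 ← R4 + 28/9·R2.
R3 ← R3 / (-136/27).
R1 ← R1 − 19/27·R3.
R2 ← R2 − 1/3·R3.
R4 ← R4 + 68/27·R3.
Row 4 reduces to 0 = 1/2, a contradiction. The system is inconsistent.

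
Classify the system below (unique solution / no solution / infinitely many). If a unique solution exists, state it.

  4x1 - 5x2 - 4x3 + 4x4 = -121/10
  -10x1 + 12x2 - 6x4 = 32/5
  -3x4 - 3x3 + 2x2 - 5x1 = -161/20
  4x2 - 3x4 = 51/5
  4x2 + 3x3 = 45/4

x1 = 2, x2 = 3/2, x3 = 7/4, x4 = -7/5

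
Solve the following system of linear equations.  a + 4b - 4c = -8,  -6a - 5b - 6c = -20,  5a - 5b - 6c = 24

a = 4, b = -2, c = 1

Row-reduce the augmented matrix:
R2 ← R2 + 6·R1.
R3 ← R3 − 5·R1.
R2 ← R2 / (19).
R1 ← R1 − 4·R2.
R3 ← R3 + 25·R2.
R3 ← R3 / (-484/19).
R1 ← R1 − 44/19·R3.
R2 ← R2 + 30/19·R3.
Reading off the reduced rows gives a = 4, b = -2, c = 1.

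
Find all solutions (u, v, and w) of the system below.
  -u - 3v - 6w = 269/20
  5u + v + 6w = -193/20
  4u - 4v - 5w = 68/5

u = -1/4, v = -12/5, w = -1

Row-reduce the augmented matrix:
R1 ← R1 / (-1).
R2 ← R2 − 5·R1.
R3 ← R3 − 4·R1.
R2 ← R2 / (-14).
R1 ← R1 − 3·R2.
R3 ← R3 + 16·R2.
R3 ← R3 / (-11/7).
R1 ← R1 − 6/7·R3.
R2 ← R2 − 12/7·R3.
Reading off the reduced rows gives u = -1/4, v = -12/5, w = -1.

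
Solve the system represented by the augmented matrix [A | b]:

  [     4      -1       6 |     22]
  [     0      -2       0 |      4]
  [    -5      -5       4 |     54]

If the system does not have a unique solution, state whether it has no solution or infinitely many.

x_1 = -4, x_2 = -2, x_3 = 6

Row-reduce the augmented matrix:
R1 ← R1 / (4).
R3 ← R3 + 5·R1.
R2 ← R2 / (-2).
R1 ← R1 + 1/4·R2.
R3 ← R3 + 25/4·R2.
R3 ← R3 / (23/2).
R1 ← R1 − 3/2·R3.
Reading off the reduced rows gives x_1 = -4, x_2 = -2, x_3 = 6.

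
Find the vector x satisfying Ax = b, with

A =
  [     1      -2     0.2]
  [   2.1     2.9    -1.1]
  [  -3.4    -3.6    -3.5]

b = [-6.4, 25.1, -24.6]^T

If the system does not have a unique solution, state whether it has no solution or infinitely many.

x_1 = 4, x_2 = 5, x_3 = -2

Row-reduce the augmented matrix:
R2 ← R2 − 21/10·R1.
R3 ← R3 + 17/5·R1.
R2 ← R2 / (71/10).
R1 ← R1 + 2·R2.
R3 ← R3 + 52/5·R2.
R3 ← R3 / (-3583/710).
R1 ← R1 + 81/355·R3.
R2 ← R2 + 76/355·R3.
Reading off the reduced rows gives x_1 = 4, x_2 = 5, x_3 = -2.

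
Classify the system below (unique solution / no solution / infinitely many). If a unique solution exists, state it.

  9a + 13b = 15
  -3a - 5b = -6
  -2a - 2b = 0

Row-reduce:
R1 ← R1 / (9).
R2 ← R2 + 3·R1.
R3 ← R3 + 2·R1.
R2 ← R2 / (-2/3).
R1 ← R1 − 13/9·R2.
R3 ← R3 − 8/9·R2.
Row 3 reduces to 0 = 2, a contradiction. The system is inconsistent.

no solution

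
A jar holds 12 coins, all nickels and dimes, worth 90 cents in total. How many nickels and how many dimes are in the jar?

nickels: 6, dimes: 6

Let n = nickels, d = dimes.
  d + n = 12
  5n + 10d = 90
From equation 1: n = 12 − d.
Substitute into equation 2 and solve: d = 6.
Then n = 6.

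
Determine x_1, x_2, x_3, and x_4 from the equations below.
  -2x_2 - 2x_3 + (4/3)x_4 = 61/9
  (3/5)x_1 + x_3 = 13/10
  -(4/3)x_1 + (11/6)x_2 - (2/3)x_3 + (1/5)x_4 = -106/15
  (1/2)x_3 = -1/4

Row-reduce the augmented matrix:
Swap R1 and R2.
R1 ← R1 / (3/5).
R3 ← R3 + 4/3·R1.
R2 ← R2 / (-2).
R3 ← R3 − 11/6·R2.
R3 ← R3 / (-5/18).
R1 ← R1 − 5/3·R3.
R2 ← R2 − 1·R3.
R4 ← R4 − 1/2·R3.
R4 ← R4 / (64/25).
R1 ← R1 − 128/15·R4.
R2 ← R2 − 334/75·R4.
R3 ← R3 + 128/25·R4.
Reading off the reduced rows gives x_1 = 3, x_2 = -2, x_3 = -1/2, x_4 = 4/3.

x_1 = 3, x_2 = -2, x_3 = -1/2, x_4 = 4/3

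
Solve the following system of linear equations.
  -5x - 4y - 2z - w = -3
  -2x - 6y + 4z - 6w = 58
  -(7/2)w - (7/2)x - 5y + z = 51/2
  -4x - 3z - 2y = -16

no solution

Row-reduce:
R1 ← R1 / (-5).
R2 ← R2 + 2·R1.
R3 ← R3 + 7/2·R1.
R4 ← R4 + 4·R1.
R2 ← R2 / (-22/5).
R1 ← R1 − 4/5·R2.
R3 ← R3 + 11/5·R2.
R4 ← R4 − 6/5·R2.
Swap R3 and R4.
R3 ← R3 / (-1/11).
R1 ← R1 − 14/11·R3.
R2 ← R2 + 12/11·R3.
Row 4 reduces to 0 = -2, a contradiction. The system is inconsistent.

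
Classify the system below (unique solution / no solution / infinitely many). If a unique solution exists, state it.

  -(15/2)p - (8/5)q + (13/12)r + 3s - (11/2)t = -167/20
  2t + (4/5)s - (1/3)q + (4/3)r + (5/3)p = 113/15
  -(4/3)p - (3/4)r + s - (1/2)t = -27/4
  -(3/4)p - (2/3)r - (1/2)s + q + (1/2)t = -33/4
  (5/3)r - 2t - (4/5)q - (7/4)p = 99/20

no solution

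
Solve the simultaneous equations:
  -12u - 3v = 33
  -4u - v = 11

infinitely many solutions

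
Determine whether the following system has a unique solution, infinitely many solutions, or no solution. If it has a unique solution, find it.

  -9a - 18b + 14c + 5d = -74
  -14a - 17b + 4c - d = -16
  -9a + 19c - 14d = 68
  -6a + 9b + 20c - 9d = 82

a = -5, b = 5, c = -1, d = -3

Row-reduce the augmented matrix:
R1 ← R1 / (-9).
R2 ← R2 + 14·R1.
R3 ← R3 + 9·R1.
R4 ← R4 + 6·R1.
R2 ← R2 / (11).
R1 ← R1 − 2·R2.
R3 ← R3 − 18·R2.
R4 ← R4 − 21·R2.
R3 ← R3 / (375/11).
R1 ← R1 − 166/99·R3.
R2 ← R2 + 160/99·R3.
R4 ← R4 − 1472/33·R3.
R4 ← R4 / (3934/375).
R1 ← R1 − 1427/1125·R4.
R2 ← R2 + 229/225·R4.
R3 ← R3 + 17/125·R4.
Reading off the reduced rows gives a = -5, b = 5, c = -1, d = -3.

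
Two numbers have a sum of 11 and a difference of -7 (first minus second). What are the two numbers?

Let x = first number, y = second number.
  x + y = 11
  x - y = -7
From equation 1: x = 11 − y.
Substitute into equation 2 and solve: y = 9.
Then x = 2.

first number: 2, second number: 9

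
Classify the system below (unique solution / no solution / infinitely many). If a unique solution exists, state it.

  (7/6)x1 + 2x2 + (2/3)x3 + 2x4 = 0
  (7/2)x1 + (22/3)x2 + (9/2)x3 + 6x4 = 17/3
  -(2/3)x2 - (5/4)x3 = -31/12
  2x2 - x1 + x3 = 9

no solution

Row-reduce:
R1 ← R1 / (7/6).
R2 ← R2 − 7/2·R1.
R4 ← R4 + 1·R1.
R2 ← R2 / (4/3).
R1 ← R1 − 12/7·R2.
R3 ← R3 + 2/3·R2.
R4 ← R4 − 26/7·R2.
Swap R3 and R4.
R3 ← R3 / (-151/28).
R1 ← R1 + 37/14·R3.
R2 ← R2 − 15/8·R3.
Row 4 reduces to 0 = 1/4, a contradiction. The system is inconsistent.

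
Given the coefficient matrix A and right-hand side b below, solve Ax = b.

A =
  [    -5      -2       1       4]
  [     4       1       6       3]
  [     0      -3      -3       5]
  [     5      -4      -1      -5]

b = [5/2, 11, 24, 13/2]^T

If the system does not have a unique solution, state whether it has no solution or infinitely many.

x_1 = 5/2, x_2 = -2, x_3 = -1, x_4 = 3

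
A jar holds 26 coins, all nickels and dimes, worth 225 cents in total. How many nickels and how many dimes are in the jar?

nickels: 7, dimes: 19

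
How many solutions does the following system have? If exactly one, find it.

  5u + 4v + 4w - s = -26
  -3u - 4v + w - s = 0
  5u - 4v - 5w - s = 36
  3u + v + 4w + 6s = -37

Row-reduce the augmented matrix:
R1 ← R1 / (5).
R2 ← R2 + 3·R1.
R3 ← R3 − 5·R1.
R4 ← R4 − 3·R1.
R2 ← R2 / (-8/5).
R1 ← R1 − 4/5·R2.
R3 ← R3 + 8·R2.
R4 ← R4 + 7/5·R2.
R3 ← R3 / (-26).
R1 ← R1 − 5/2·R3.
R2 ← R2 + 17/8·R3.
R4 ← R4 + 11/8·R3.
R4 ← R4 / (197/26).
R1 ← R1 + 3/13·R4.
R2 ← R2 − 9/26·R4.
R3 ← R3 + 4/13·R4.
Reading off the reduced rows gives u = 0, v = -1, w = -6, s = -2.

u = 0, v = -1, w = -6, s = -2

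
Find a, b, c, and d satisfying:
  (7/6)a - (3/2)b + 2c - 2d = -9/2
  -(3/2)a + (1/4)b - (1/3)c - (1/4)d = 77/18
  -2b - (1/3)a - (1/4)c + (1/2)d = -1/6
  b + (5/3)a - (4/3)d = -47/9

Row-reduce the augmented matrix:
R1 ← R1 / (7/6).
R2 ← R2 + 3/2·R1.
R3 ← R3 + 1/3·R1.
R4 ← R4 − 5/3·R1.
R2 ← R2 / (-47/28).
R1 ← R1 + 9/7·R2.
R3 ← R3 + 17/7·R2.
R4 ← R4 − 22/7·R2.
R3 ← R3 / (-35/12).
R2 ← R2 + 4/3·R3.
R4 ← R4 − 4/3·R3.
R4 ← R4 / (-9502/4935).
R1 ← R1 − 21/47·R4.
R2 ← R2 + 251/1645·R4.
R3 ← R3 + 2262/1645·R4.
Reading off the reduced rows gives a = -3, b = 2/3, c = 2/3, d = 2/3.

a = -3, b = 2/3, c = 2/3, d = 2/3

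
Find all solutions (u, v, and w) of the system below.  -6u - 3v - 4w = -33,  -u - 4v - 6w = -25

infinitely many solutions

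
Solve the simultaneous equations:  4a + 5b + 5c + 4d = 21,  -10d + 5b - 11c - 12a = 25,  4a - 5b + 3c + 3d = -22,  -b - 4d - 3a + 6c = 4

no solution

Row-reduce:
R1 ← R1 / (4).
R2 ← R2 + 12·R1.
R3 ← R3 − 4·R1.
R4 ← R4 + 3·R1.
R2 ← R2 / (20).
R1 ← R1 − 5/4·R2.
R3 ← R3 + 10·R2.
R4 ← R4 − 11/4·R2.
Swap R3 and R4.
R3 ← R3 / (46/5).
R1 ← R1 − 1·R3.
R2 ← R2 − 1/5·R3.
Row 4 reduces to 0 = 1, a contradiction. The system is inconsistent.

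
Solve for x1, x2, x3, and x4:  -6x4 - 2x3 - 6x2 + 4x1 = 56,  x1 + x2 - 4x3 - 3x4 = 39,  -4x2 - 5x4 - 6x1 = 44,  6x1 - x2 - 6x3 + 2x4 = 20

Row-reduce the augmented matrix:
R1 ← R1 / (4).
R2 ← R2 − 1·R1.
R3 ← R3 + 6·R1.
R4 ← R4 − 6·R1.
R2 ← R2 / (5/2).
R1 ← R1 + 3/2·R2.
R3 ← R3 + 13·R2.
R4 ← R4 − 8·R2.
R3 ← R3 / (-106/5).
R1 ← R1 + 13/5·R3.
R2 ← R2 + 7/5·R3.
R4 ← R4 − 41/5·R3.
R4 ← R4 / (781/106).
R1 ← R1 − 29/106·R4.
R2 ← R2 − 89/106·R4.
R3 ← R3 − 109/106·R4.
Reading off the reduced rows gives x1 = -1, x2 = -2, x3 = -6, x4 = -6.

x1 = -1, x2 = -2, x3 = -6, x4 = -6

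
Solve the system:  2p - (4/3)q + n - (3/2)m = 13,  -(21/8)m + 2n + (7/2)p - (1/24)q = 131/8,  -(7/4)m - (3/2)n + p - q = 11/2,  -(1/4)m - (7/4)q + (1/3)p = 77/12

Row-reduce:
R1 ← R1 / (-3/2).
R2 ← R2 + 21/8·R1.
R3 ← R3 + 7/4·R1.
R4 ← R4 + 1/4·R1.
R2 ← R2 / (1/4).
R1 ← R1 + 2/3·R2.
R3 ← R3 + 8/3·R2.
R4 ← R4 + 1/6·R2.
R3 ← R3 / (-4/3).
R1 ← R1 + 4/3·R3.
Rank is 3 with 4 unknowns, leaving q free.

infinitely many solutions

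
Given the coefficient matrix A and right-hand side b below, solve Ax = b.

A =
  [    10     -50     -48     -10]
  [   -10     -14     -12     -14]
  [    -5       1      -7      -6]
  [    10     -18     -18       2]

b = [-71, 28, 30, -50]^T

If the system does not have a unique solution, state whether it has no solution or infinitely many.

Row-reduce:
R1 ← R1 / (10).
R2 ← R2 + 10·R1.
R3 ← R3 + 5·R1.
R4 ← R4 − 10·R1.
R2 ← R2 / (-64).
R1 ← R1 + 5·R2.
R3 ← R3 + 24·R2.
R4 ← R4 − 32·R2.
R3 ← R3 / (-17/2).
R1 ← R1 + 9/80·R3.
R2 ← R2 − 15/16·R3.
Row 4 reduces to 0 = -1/2, a contradiction. The system is inconsistent.

no solution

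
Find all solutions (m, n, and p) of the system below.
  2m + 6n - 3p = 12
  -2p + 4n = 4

infinitely many solutions

Row-reduce:
R1 ← R1 / (2).
R2 ← R2 / (4).
R1 ← R1 − 3·R2.
Rank is 2 with 3 unknowns, leaving p free.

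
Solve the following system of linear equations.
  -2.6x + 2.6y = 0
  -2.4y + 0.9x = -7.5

Row-reduce the augmented matrix:
R1 ← R1 / (-13/5).
R2 ← R2 − 9/10·R1.
R2 ← R2 / (-3/2).
R1 ← R1 + 1·R2.
Reading off the reduced rows gives x = 5, y = 5.

x = 5, y = 5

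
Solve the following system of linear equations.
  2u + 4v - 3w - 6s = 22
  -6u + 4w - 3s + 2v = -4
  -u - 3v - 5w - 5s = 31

infinitely many solutions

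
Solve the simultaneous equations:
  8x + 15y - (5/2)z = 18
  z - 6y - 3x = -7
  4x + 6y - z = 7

no solution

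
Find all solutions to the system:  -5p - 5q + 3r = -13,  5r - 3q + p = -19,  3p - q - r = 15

p = 2, q = -3, r = -6

Row-reduce the augmented matrix:
R1 ← R1 / (-5).
R2 ← R2 − 1·R1.
R3 ← R3 − 3·R1.
R2 ← R2 / (-4).
R1 ← R1 − 1·R2.
R3 ← R3 + 4·R2.
R3 ← R3 / (-24/5).
R1 ← R1 − 4/5·R3.
R2 ← R2 + 7/5·R3.
Reading off the reduced rows gives p = 2, q = -3, r = -6.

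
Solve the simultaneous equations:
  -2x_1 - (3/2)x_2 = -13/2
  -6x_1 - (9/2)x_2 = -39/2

infinitely many solutions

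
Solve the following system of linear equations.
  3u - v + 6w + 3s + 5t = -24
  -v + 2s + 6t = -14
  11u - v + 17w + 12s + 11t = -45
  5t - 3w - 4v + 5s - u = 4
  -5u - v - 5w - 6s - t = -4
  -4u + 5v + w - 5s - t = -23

no solution

Row-reduce:
R1 ← R1 / (3).
R3 ← R3 − 11·R1.
R4 ← R4 + 1·R1.
R5 ← R5 + 5·R1.
R6 ← R6 + 4·R1.
R2 ← R2 / (-1).
R1 ← R1 + 1/3·R2.
R3 ← R3 − 8/3·R2.
R4 ← R4 + 13/3·R2.
R5 ← R5 + 8/3·R2.
R6 ← R6 − 11/3·R2.
R3 ← R3 / (-5).
R1 ← R1 − 2·R3.
R4 ← R4 + 1·R3.
R5 ← R5 − 5·R3.
R6 ← R6 − 9·R3.
R4 ← R4 / (-59/15).
R1 ← R1 − 43/15·R4.
R2 ← R2 + 2·R4.
R3 ← R3 + 19/15·R4.
R6 ← R6 − 266/15·R4.
Swap R5 and R6.
R5 ← R5 / (-3051/59).
R1 ← R1 + 721/59·R5.
R2 ← R2 − 278/59·R5.
R3 ← R3 − 298/59·R5.
R4 ← R4 − 316/59·R5.
Row 6 reduces to 0 = -1, a contradiction. The system is inconsistent.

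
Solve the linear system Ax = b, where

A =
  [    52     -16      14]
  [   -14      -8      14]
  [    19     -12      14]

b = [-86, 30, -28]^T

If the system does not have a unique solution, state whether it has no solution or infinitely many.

infinitely many solutions

Row-reduce:
R1 ← R1 / (52).
R2 ← R2 + 14·R1.
R3 ← R3 − 19·R1.
R2 ← R2 / (-160/13).
R1 ← R1 + 4/13·R2.
R3 ← R3 + 80/13·R2.
Rank is 2 with 3 unknowns, leaving x_3 free.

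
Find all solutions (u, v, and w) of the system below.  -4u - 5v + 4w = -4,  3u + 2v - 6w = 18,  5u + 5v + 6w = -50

u = -4, v = 0, w = -5

Row-reduce the augmented matrix:
R1 ← R1 / (-4).
R2 ← R2 − 3·R1.
R3 ← R3 − 5·R1.
R2 ← R2 / (-7/4).
R1 ← R1 − 5/4·R2.
R3 ← R3 + 5/4·R2.
R3 ← R3 / (92/7).
R1 ← R1 + 22/7·R3.
R2 ← R2 − 12/7·R3.
Reading off the reduced rows gives u = -4, v = 0, w = -5.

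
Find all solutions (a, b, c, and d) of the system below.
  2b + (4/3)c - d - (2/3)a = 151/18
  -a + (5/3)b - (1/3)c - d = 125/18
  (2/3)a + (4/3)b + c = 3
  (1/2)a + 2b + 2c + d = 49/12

a = -3/2, b = 5/2, c = 2/3, d = -3/2

Row-reduce the augmented matrix:
R1 ← R1 / (-2/3).
R2 ← R2 + 1·R1.
R3 ← R3 − 2/3·R1.
R4 ← R4 − 1/2·R1.
R2 ← R2 / (-4/3).
R1 ← R1 + 3·R2.
R3 ← R3 − 10/3·R2.
R4 ← R4 − 7/2·R2.
R3 ← R3 / (-7/2).
R1 ← R1 − 13/4·R3.
R2 ← R2 − 7/4·R3.
R4 ← R4 + 25/8·R3.
R4 ← R4 / (75/56).
R1 ← R1 − 17/28·R4.
R2 ← R2 + 1/4·R4.
R3 ← R3 + 1/14·R4.
Reading off the reduced rows gives a = -3/2, b = 5/2, c = 2/3, d = -3/2.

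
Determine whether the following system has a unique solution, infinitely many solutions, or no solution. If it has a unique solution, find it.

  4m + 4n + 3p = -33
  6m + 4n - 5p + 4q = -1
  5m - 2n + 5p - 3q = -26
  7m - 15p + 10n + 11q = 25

Row-reduce:
R1 ← R1 / (4).
R2 ← R2 − 6·R1.
R3 ← R3 − 5·R1.
R4 ← R4 − 7·R1.
R2 ← R2 / (-2).
R1 ← R1 − 1·R2.
R3 ← R3 + 7·R2.
R4 ← R4 − 3·R2.
R3 ← R3 / (69/2).
R1 ← R1 + 4·R3.
R2 ← R2 − 19/4·R3.
R4 ← R4 + 69/2·R3.
Row 4 reduces to 0 = 1, a contradiction. The system is inconsistent.

no solution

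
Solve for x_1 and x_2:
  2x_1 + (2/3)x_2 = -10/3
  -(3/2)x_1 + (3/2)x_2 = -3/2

x_1 = -1, x_2 = -2

Row-reduce the augmented matrix:
R1 ← R1 / (2).
R2 ← R2 + 3/2·R1.
R2 ← R2 / (2).
R1 ← R1 − 1/3·R2.
Reading off the reduced rows gives x_1 = -1, x_2 = -2.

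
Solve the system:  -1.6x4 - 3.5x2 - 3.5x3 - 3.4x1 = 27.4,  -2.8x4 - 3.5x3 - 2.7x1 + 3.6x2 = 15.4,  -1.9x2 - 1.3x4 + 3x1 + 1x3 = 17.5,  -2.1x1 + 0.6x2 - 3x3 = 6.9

x1 = 3, x2 = -3, x3 = -5, x4 = -6

Row-reduce the augmented matrix:
R1 ← R1 / (-17/5).
R2 ← R2 + 27/10·R1.
R3 ← R3 − 3·R1.
R4 ← R4 + 21/10·R1.
R2 ← R2 / (2169/340).
R1 ← R1 − 35/34·R2.
R3 ← R3 + 424/85·R2.
R4 ← R4 − 939/340·R2.
R3 ← R3 / (-11503/4338).
R1 ← R1 − 2485/2169·R3.
R2 ← R2 + 245/2169·R3.
R4 ← R4 + 761/1446·R3.
R4 ← R4 / (279051/115030).
R1 ← R1 + 11169/11503·R4.
R2 ← R2 + 843/11503·R4.
R3 ← R3 − 84757/57515·R4.
Reading off the reduced rows gives x1 = 3, x2 = -3, x3 = -5, x4 = -6.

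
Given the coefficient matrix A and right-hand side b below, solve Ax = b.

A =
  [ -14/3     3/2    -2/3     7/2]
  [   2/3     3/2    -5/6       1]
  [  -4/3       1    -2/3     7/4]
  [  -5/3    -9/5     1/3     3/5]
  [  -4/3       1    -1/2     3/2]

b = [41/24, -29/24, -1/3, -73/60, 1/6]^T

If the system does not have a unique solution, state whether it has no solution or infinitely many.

x_1 = -2, x_2 = 5/4, x_3 = -3/2, x_4 = -3

Row-reduce the augmented matrix:
R1 ← R1 / (-14/3).
R2 ← R2 − 2/3·R1.
R3 ← R3 + 4/3·R1.
R4 ← R4 + 5/3·R1.
R5 ← R5 + 4/3·R1.
R2 ← R2 / (12/7).
R1 ← R1 + 9/28·R2.
R3 ← R3 − 4/7·R2.
R4 ← R4 + 327/140·R2.
R5 ← R5 − 4/7·R2.
R3 ← R3 / (-1/6).
R1 ← R1 + 1/32·R3.
R2 ← R2 + 13/24·R3.
R4 ← R4 + 111/160·R3.
R4 ← R4 / (113/320).
R1 ← R1 + 33/64·R4.
R2 ← R2 − 1/16·R4.
R3 ← R3 + 3/2·R4.
R5 reduces to 0 = 0, so the extra equation is consistent.
Reading off the reduced rows gives x_1 = -2, x_2 = 5/4, x_3 = -3/2, x_4 = -3.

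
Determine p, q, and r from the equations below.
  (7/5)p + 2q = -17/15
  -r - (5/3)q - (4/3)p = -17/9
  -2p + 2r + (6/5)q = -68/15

p = 3, q = -8/3, r = 7/3

Row-reduce the augmented matrix:
R1 ← R1 / (7/5).
R2 ← R2 + 4/3·R1.
R3 ← R3 + 2·R1.
R2 ← R2 / (5/21).
R1 ← R1 − 10/7·R2.
R3 ← R3 − 142/35·R2.
R3 ← R3 / (476/25).
R1 ← R1 − 6·R3.
R2 ← R2 + 21/5·R3.
Reading off the reduced rows gives p = 3, q = -8/3, r = 7/3.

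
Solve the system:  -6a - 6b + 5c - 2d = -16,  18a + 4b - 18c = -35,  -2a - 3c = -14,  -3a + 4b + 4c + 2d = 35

no solution

Row-reduce:
R1 ← R1 / (-6).
R2 ← R2 − 18·R1.
R3 ← R3 + 2·R1.
R4 ← R4 + 3·R1.
R2 ← R2 / (-14).
R1 ← R1 − 1·R2.
R3 ← R3 − 2·R2.
R4 ← R4 − 7·R2.
R3 ← R3 / (-107/21).
R1 ← R1 + 22/21·R3.
R2 ← R2 − 3/14·R3.
Row 4 reduces to 0 = 3/2, a contradiction. The system is inconsistent.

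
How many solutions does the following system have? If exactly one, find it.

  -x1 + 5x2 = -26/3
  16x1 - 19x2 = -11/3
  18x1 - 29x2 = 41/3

Row-reduce the augmented matrix:
R1 ← R1 / (-1).
R2 ← R2 − 16·R1.
R3 ← R3 − 18·R1.
R2 ← R2 / (61).
R1 ← R1 + 5·R2.
R3 ← R3 − 61·R2.
R3 reduces to 0 = 0, so the extra equation is consistent.
Reading off the reduced rows gives x1 = -3, x2 = -7/3.

x1 = -3, x2 = -7/3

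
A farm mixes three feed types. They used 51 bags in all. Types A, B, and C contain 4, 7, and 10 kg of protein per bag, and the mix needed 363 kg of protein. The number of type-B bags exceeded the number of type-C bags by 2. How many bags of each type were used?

type-A bags: 15, type-B bags: 19, type-C bags: 17

Let a = type-A bags, b = type-B bags, c = type-C bags.
  a + b + c = 51
  4a + 7b + 10c = 363
  b - c = 2
Row-reduce the augmented matrix:
R2 ← R2 − 4·R1.
R2 ← R2 / (3).
R1 ← R1 − 1·R2.
R3 ← R3 − 1·R2.
R3 ← R3 / (-3).
R1 ← R1 + 1·R3.
R2 ← R2 − 2·R3.
Reading off the reduced rows gives a = 15, b = 19, c = 17.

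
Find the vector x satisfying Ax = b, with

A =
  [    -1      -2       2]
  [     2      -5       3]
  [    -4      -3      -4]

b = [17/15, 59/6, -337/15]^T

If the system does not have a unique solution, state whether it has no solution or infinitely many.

x_1 = 8/3, x_2 = 3/5, x_3 = 5/2

Row-reduce the augmented matrix:
R1 ← R1 / (-1).
R2 ← R2 − 2·R1.
R3 ← R3 + 4·R1.
R2 ← R2 / (-9).
R1 ← R1 − 2·R2.
R3 ← R3 − 5·R2.
R3 ← R3 / (-73/9).
R1 ← R1 + 4/9·R3.
R2 ← R2 + 7/9·R3.
Reading off the reduced rows gives x_1 = 8/3, x_2 = 3/5, x_3 = 5/2.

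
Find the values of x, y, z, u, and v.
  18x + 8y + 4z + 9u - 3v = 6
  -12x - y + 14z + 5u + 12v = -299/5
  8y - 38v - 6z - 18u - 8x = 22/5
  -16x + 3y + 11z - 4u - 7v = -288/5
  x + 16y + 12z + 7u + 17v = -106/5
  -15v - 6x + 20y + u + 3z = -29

x = 2, y = 2/5, z = -13/5, u = -11/5, v = 1

Row-reduce the augmented matrix:
R1 ← R1 / (18).
R2 ← R2 + 12·R1.
R3 ← R3 + 8·R1.
R4 ← R4 + 16·R1.
R5 ← R5 − 1·R1.
R6 ← R6 + 6·R1.
R2 ← R2 / (13/3).
R1 ← R1 − 4/9·R2.
R3 ← R3 − 104/9·R2.
R4 ← R4 − 91/9·R2.
R5 ← R5 − 140/9·R2.
R6 ← R6 − 68/3·R2.
R3 ← R3 / (-146/3).
R1 ← R1 + 58/39·R3.
R2 ← R2 − 50/13·R3.
R4 ← R4 + 73/3·R3.
R5 ← R5 + 1874/39·R3.
R6 ← R6 + 1077/13·R3.
Swap R4 and R5.
R4 ← R4 / (18597/1898).
R1 ← R1 − 1321/1898·R4.
R2 ← R2 + 841/949·R4.
R3 ← R3 − 65/73·R4.
R6 ← R6 − 19197/949·R4.
Swap R5 and R6.
R5 ← R5 / (-321234/6199).
R1 ← R1 + 46006/18597·R5.
R2 ← R2 − 24017/18597·R5.
R3 ← R3 + 53254/18597·R5.
R4 ← R4 − 88133/18597·R5.
R6 reduces to 0 = 0, so the extra equation is consistent.
Reading off the reduced rows gives x = 2, y = 2/5, z = -13/5, u = -11/5, v = 1.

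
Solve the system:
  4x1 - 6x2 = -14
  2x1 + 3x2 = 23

x1 = 4, x2 = 5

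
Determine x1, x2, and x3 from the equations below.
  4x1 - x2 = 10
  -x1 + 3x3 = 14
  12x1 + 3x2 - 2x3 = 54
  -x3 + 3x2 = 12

Row-reduce the augmented matrix:
R1 ← R1 / (4).
R2 ← R2 + 1·R1.
R3 ← R3 − 12·R1.
R2 ← R2 / (-1/4).
R1 ← R1 + 1/4·R2.
R3 ← R3 − 6·R2.
R4 ← R4 − 3·R2.
R3 ← R3 / (70).
R1 ← R1 + 3·R3.
R2 ← R2 + 12·R3.
R4 ← R4 − 35·R3.
R4 reduces to 0 = 0, so the extra equation is consistent.
Reading off the reduced rows gives x1 = 4, x2 = 6, x3 = 6.

x1 = 4, x2 = 6, x3 = 6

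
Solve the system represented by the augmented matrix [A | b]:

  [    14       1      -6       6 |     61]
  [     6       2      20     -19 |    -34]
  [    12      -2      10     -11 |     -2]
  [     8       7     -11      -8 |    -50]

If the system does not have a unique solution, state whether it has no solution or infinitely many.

Row-reduce the augmented matrix:
R1 ← R1 / (14).
R2 ← R2 − 6·R1.
R3 ← R3 − 12·R1.
R4 ← R4 − 8·R1.
R2 ← R2 / (11/7).
R1 ← R1 − 1/14·R2.
R3 ← R3 + 20/7·R2.
R4 ← R4 − 45/7·R2.
R3 ← R3 / (618/11).
R1 ← R1 + 16/11·R3.
R2 ← R2 − 158/11·R3.
R4 ← R4 + 1099/11·R3.
R4 ← R4 / (-4457/206).
R1 ← R1 + 5/206·R4.
R2 ← R2 − 44/103·R4.
R3 ← R3 + 203/206·R4.
Reading off the reduced rows gives x_1 = 3, x_2 = 1, x_3 = 3, x_4 = 6.

x_1 = 3, x_2 = 1, x_3 = 3, x_4 = 6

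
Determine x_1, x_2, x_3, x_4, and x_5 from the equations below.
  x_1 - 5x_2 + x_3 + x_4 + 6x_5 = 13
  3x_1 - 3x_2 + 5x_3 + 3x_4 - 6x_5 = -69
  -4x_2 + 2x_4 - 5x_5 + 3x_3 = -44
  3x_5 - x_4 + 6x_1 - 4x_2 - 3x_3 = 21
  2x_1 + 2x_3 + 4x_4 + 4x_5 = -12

x_1 = -2, x_2 = 0, x_3 = -6, x_4 = -3, x_5 = 4

Row-reduce the augmented matrix:
R2 ← R2 − 3·R1.
R4 ← R4 − 6·R1.
R5 ← R5 − 2·R1.
R2 ← R2 / (12).
R1 ← R1 + 5·R2.
R3 ← R3 + 4·R2.
R4 ← R4 − 26·R2.
R5 ← R5 − 10·R2.
R3 ← R3 / (11/3).
R1 ← R1 − 11/6·R3.
R2 ← R2 − 1/6·R3.
R4 ← R4 + 40/3·R3.
R5 ← R5 + 5/3·R3.
R4 ← R4 / (3/11).
R2 ← R2 + 1/11·R4.
R3 ← R3 − 6/11·R4.
R5 ← R5 − 32/11·R4.
R5 ← R5 / (923/3).
R1 ← R1 − 5/2·R5.
R2 ← R2 + 65/6·R5.
R3 ← R3 − 53·R5.
R4 ← R4 + 311/3·R5.
Reading off the reduced rows gives x_1 = -2, x_2 = 0, x_3 = -6, x_4 = -3, x_5 = 4.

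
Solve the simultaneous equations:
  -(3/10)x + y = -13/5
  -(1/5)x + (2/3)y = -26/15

infinitely many solutions

Row-reduce:
R1 ← R1 / (-3/10).
R2 ← R2 + 1/5·R1.
Rank is 1 with 2 unknowns, leaving y free.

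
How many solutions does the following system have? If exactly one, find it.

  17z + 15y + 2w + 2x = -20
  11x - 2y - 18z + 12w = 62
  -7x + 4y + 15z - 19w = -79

infinitely many solutions

Row-reduce:
R1 ← R1 / (2).
R2 ← R2 − 11·R1.
R3 ← R3 + 7·R1.
R2 ← R2 / (-169/2).
R1 ← R1 − 15/2·R2.
R3 ← R3 − 113/2·R2.
R3 ← R3 / (-9/169).
R1 ← R1 + 236/169·R3.
R2 ← R2 − 223/169·R3.
Rank is 3 with 4 unknowns, leaving w free.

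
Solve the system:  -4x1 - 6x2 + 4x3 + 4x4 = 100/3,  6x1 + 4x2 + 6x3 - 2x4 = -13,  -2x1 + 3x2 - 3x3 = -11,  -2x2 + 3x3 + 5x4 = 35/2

Row-reduce the augmented matrix:
R1 ← R1 / (-4).
R2 ← R2 − 6·R1.
R3 ← R3 + 2·R1.
R2 ← R2 / (-5).
R1 ← R1 − 3/2·R2.
R3 ← R3 − 6·R2.
R4 ← R4 + 2·R2.
R3 ← R3 / (47/5).
R1 ← R1 − 13/5·R3.
R2 ← R2 + 12/5·R3.
R4 ← R4 + 9/5·R3.
R4 ← R4 / (185/47).
R1 ← R1 + 27/47·R4.
R2 ← R2 + 4/47·R4.
R3 ← R3 − 14/47·R4.
Reading off the reduced rows gives x1 = -1, x2 = -3, x3 = 4/3, x4 = 3/2.

x1 = -1, x2 = -3, x3 = 4/3, x4 = 3/2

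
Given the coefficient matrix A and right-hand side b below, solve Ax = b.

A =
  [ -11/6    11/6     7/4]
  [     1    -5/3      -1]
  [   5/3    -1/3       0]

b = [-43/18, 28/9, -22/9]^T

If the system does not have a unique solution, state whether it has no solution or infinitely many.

x_1 = -2, x_2 = -8/3, x_3 = -2/3

Row-reduce the augmented matrix:
R1 ← R1 / (-11/6).
R2 ← R2 − 1·R1.
R3 ← R3 − 5/3·R1.
R2 ← R2 / (-2/3).
R1 ← R1 + 1·R2.
R3 ← R3 − 4/3·R2.
R3 ← R3 / (3/2).
R1 ← R1 + 39/44·R3.
R2 ← R2 − 3/44·R3.
Reading off the reduced rows gives x_1 = -2, x_2 = -8/3, x_3 = -2/3.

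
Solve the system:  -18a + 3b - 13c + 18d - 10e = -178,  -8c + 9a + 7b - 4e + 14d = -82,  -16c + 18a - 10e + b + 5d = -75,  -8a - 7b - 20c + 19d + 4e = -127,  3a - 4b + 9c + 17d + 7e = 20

a = 2, b = -2, c = 4, d = -3, e = 3

Row-reduce the augmented matrix:
R1 ← R1 / (-18).
R2 ← R2 − 9·R1.
R3 ← R3 − 18·R1.
R4 ← R4 + 8·R1.
R5 ← R5 − 3·R1.
R2 ← R2 / (17/2).
R1 ← R1 + 1/6·R2.
R3 ← R3 − 4·R2.
R4 ← R4 + 25/3·R2.
R5 ← R5 + 7/2·R2.
R3 ← R3 / (-377/17).
R1 ← R1 − 67/153·R3.
R2 ← R2 + 29/17·R3.
R4 ← R4 + 4351/153·R3.
R5 ← R5 − 44/51·R3.
R4 ← R4 / (20284/1131).
R1 ← R1 + 349/1131·R4.
R2 ← R2 − 23/13·R4.
R3 ← R3 + 207/377·R4.
R5 ← R5 − 11289/377·R4.
R5 ← R5 / (-2119/66).
R1 ← R1 − 9/22·R5.
R2 ← R2 + 119/66·R5.
R3 ← R3 − 29/22·R5.
R4 ← R4 − 73/66·R5.
Reading off the reduced rows gives a = 2, b = -2, c = 4, d = -3, e = 3.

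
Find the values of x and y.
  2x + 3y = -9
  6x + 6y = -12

Row-reduce the augmented matrix:
R1 ← R1 / (2).
R2 ← R2 − 6·R1.
R2 ← R2 / (-3).
R1 ← R1 − 3/2·R2.
Reading off the reduced rows gives x = 3, y = -5.

x = 3, y = -5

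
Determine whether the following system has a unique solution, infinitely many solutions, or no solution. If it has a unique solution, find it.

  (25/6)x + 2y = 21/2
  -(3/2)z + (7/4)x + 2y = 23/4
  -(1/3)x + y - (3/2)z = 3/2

Row-reduce:
R1 ← R1 / (25/6).
R2 ← R2 − 7/4·R1.
R3 ← R3 + 1/3·R1.
R2 ← R2 / (29/25).
R1 ← R1 − 12/25·R2.
R3 ← R3 − 29/25·R2.
Row 3 reduces to 0 = 1, a contradiction. The system is inconsistent.

no solution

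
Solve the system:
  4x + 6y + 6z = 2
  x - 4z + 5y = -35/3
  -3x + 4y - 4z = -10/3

Row-reduce the augmented matrix:
R1 ← R1 / (4).
R2 ← R2 − 1·R1.
R3 ← R3 + 3·R1.
R2 ← R2 / (7/2).
R1 ← R1 − 3/2·R2.
R3 ← R3 − 17/2·R2.
R3 ← R3 / (97/7).
R1 ← R1 − 27/7·R3.
R2 ← R2 + 11/7·R3.
Reading off the reduced rows gives x = -2, y = -1/3, z = 2.

x = -2, y = -1/3, z = 2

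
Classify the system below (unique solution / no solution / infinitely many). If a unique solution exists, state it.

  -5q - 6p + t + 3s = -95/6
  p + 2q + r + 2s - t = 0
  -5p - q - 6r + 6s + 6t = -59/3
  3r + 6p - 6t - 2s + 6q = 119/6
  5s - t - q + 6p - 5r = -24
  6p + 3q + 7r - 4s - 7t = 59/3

Row-reduce the augmented matrix:
R1 ← R1 / (-6).
R2 ← R2 − 1·R1.
R3 ← R3 + 5·R1.
R4 ← R4 − 6·R1.
R5 ← R5 − 6·R1.
R6 ← R6 − 6·R1.
R2 ← R2 / (7/6).
R1 ← R1 − 5/6·R2.
R3 ← R3 − 19/6·R2.
R4 ← R4 − 1·R2.
R5 ← R5 + 6·R2.
R6 ← R6 + 2·R2.
R3 ← R3 / (-61/7).
R1 ← R1 + 5/7·R3.
R2 ← R2 − 6/7·R3.
R4 ← R4 − 15/7·R3.
R5 ← R5 − 1/7·R3.
R6 ← R6 − 61/7·R3.
R4 ← R4 / (-119/61).
R1 ← R1 + 123/61·R4.
R2 ← R2 − 111/61·R4.
R3 ← R3 − 23/61·R4.
R5 ← R5 − 1269/61·R4.
R5 ← R5 / (-3616/119).
R1 ← R1 − 281/119·R5.
R2 ← R2 + 271/119·R5.
R3 ← R3 + 158/119·R5.
R4 ← R4 − 150/119·R5.
R6 reduces to 0 = 0, so the extra equation is consistent.
Reading off the reduced rows gives p = -1, q = 8/3, r = 1/2, s = -8/3, t = -1/2.

p = -1, q = 8/3, r = 1/2, s = -8/3, t = -1/2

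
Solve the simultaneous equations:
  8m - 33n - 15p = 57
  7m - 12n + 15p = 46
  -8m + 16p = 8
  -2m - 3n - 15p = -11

no solution

Row-reduce:
R1 ← R1 / (8).
R2 ← R2 − 7·R1.
R3 ← R3 + 8·R1.
R4 ← R4 + 2·R1.
R2 ← R2 / (135/8).
R1 ← R1 + 33/8·R2.
R3 ← R3 + 33·R2.
R4 ← R4 + 45/4·R2.
R3 ← R3 / (56).
R1 ← R1 − 5·R3.
R2 ← R2 − 5/3·R3.
Row 4 reduces to 0 = 2/3, a contradiction. The system is inconsistent.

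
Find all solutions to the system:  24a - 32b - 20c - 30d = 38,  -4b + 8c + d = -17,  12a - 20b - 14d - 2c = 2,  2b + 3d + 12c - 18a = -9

Row-reduce:
R1 ← R1 / (24).
R3 ← R3 − 12·R1.
R4 ← R4 + 18·R1.
R2 ← R2 / (-4).
R1 ← R1 + 4/3·R2.
R3 ← R3 + 4·R2.
R4 ← R4 + 22·R2.
Swap R3 and R4.
R3 ← R3 / (-47).
R1 ← R1 + 7/2·R3.
R2 ← R2 + 2·R3.
Rank is 3 with 4 unknowns, leaving d free.

infinitely many solutions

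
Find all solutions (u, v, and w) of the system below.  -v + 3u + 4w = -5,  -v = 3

infinitely many solutions

Row-reduce:
R1 ← R1 / (3).
R2 ← R2 / (-1).
R1 ← R1 + 1/3·R2.
Rank is 2 with 3 unknowns, leaving w free.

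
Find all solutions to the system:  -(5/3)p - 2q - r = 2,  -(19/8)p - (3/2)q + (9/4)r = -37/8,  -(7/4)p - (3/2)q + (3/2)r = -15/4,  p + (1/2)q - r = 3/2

Row-reduce:
R1 ← R1 / (-5/3).
R2 ← R2 + 19/8·R1.
R3 ← R3 + 7/4·R1.
R4 ← R4 − 1·R1.
R2 ← R2 / (27/20).
R1 ← R1 − 6/5·R2.
R3 ← R3 − 3/5·R2.
R4 ← R4 + 7/10·R2.
R3 ← R3 / (11/12).
R1 ← R1 + 8/3·R3.
R2 ← R2 − 49/18·R3.
R4 ← R4 − 11/36·R3.
Row 4 reduces to 0 = -1/3, a contradiction. The system is inconsistent.

no solution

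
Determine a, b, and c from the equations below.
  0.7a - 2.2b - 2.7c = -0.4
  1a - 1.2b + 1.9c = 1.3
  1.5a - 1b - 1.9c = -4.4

a = -3, b = -2, c = 1

Row-reduce the augmented matrix:
R1 ← R1 / (7/10).
R2 ← R2 − 1·R1.
R3 ← R3 − 3/2·R1.
R2 ← R2 / (68/35).
R1 ← R1 + 22/7·R2.
R3 ← R3 − 26/7·R2.
R3 ← R3 / (-2421/340).
R1 ← R1 − 371/68·R3.
R2 ← R2 − 403/136·R3.
Reading off the reduced rows gives a = -3, b = -2, c = 1.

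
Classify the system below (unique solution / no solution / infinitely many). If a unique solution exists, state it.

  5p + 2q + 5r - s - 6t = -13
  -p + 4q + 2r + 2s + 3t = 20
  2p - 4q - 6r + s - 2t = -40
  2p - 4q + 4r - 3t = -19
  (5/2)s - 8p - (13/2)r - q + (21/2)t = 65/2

Row-reduce:
R1 ← R1 / (5).
R2 ← R2 + 1·R1.
R3 ← R3 − 2·R1.
R4 ← R4 − 2·R1.
R5 ← R5 + 8·R1.
R2 ← R2 / (22/5).
R1 ← R1 − 2/5·R2.
R3 ← R3 + 24/5·R2.
R4 ← R4 + 24/5·R2.
R5 ← R5 − 11/5·R2.
R3 ← R3 / (-52/11).
R1 ← R1 − 8/11·R3.
R2 ← R2 − 15/22·R3.
R4 ← R4 − 58/11·R3.
R4 ← R4 / (159/26).
R1 ← R1 − 2/13·R4.
R2 ← R2 − 93/104·R4.
R3 ← R3 + 37/52·R4.
Row 5 reduces to 0 = 3, a contradiction. The system is inconsistent.

no solution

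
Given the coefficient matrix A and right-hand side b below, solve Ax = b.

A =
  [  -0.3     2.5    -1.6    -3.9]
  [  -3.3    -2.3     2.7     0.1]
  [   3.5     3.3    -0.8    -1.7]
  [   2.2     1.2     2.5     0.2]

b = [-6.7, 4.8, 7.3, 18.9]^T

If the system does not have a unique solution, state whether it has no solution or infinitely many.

x_1 = 6, x_2 = -5, x_3 = 5, x_4 = -4

Row-reduce the augmented matrix:
R1 ← R1 / (-3/10).
R2 ← R2 + 33/10·R1.
R3 ← R3 − 7/2·R1.
R4 ← R4 − 11/5·R1.
R2 ← R2 / (-149/5).
R1 ← R1 + 25/3·R2.
R3 ← R3 − 487/15·R2.
R4 ← R4 − 293/15·R2.
R3 ← R3 / (2369/894).
R1 ← R1 + 307/894·R3.
R2 ← R2 + 203/298·R3.
R4 ← R4 − 9103/2235·R3.
R4 ← R4 / (19361/59225).
R1 ← R1 − 11013/11845·R4.
R2 ← R2 + 18164/11845·R4.
R3 ← R3 + 1574/11845·R4.
Reading off the reduced rows gives x_1 = 6, x_2 = -5, x_3 = 5, x_4 = -4.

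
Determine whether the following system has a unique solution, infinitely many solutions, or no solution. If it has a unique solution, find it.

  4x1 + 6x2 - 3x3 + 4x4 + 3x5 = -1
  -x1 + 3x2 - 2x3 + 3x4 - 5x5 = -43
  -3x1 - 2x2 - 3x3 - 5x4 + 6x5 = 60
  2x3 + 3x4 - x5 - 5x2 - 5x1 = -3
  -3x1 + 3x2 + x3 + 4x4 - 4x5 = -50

Row-reduce the augmented matrix:
R1 ← R1 / (4).
R2 ← R2 + 1·R1.
R3 ← R3 + 3·R1.
R4 ← R4 + 5·R1.
R5 ← R5 + 3·R1.
R2 ← R2 / (9/2).
R1 ← R1 − 3/2·R2.
R3 ← R3 − 5/2·R2.
R4 ← R4 − 5/2·R2.
R5 ← R5 − 15/2·R2.
R3 ← R3 / (-67/18).
R1 ← R1 − 1/6·R3.
R2 ← R2 + 11/18·R3.
R4 ← R4 + 2/9·R3.
R5 ← R5 − 10/3·R3.
R4 ← R4 / (404/67).
R1 ← R1 + 35/67·R4.
R2 ← R2 − 106/67·R4.
R3 ← R3 − 76/67·R4.
R5 ← R5 + 231/67·R4.
R5 ← R5 / (1757/101).
R1 ← R1 − 306/101·R5.
R2 ← R2 + 390/101·R5.
R3 ← R3 + 373/101·R5.
R4 ← R4 − 75/101·R5.
Reading off the reduced rows gives x1 = 1, x2 = -4, x3 = -3, x4 = -2, x5 = 6.

x1 = 1, x2 = -4, x3 = -3, x4 = -2, x5 = 6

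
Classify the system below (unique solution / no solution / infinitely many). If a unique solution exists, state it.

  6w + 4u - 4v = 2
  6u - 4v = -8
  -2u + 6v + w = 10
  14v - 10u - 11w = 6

u = -1/2, v = 5/4, w = 3/2

Row-reduce the augmented matrix:
R1 ← R1 / (4).
R2 ← R2 − 6·R1.
R3 ← R3 + 2·R1.
R4 ← R4 + 10·R1.
R2 ← R2 / (2).
R1 ← R1 + 1·R2.
R3 ← R3 − 4·R2.
R4 ← R4 − 4·R2.
R3 ← R3 / (22).
R1 ← R1 + 3·R3.
R2 ← R2 + 9/2·R3.
R4 ← R4 − 22·R3.
R4 reduces to 0 = 0, so the extra equation is consistent.
Reading off the reduced rows gives u = -1/2, v = 5/4, w = 3/2.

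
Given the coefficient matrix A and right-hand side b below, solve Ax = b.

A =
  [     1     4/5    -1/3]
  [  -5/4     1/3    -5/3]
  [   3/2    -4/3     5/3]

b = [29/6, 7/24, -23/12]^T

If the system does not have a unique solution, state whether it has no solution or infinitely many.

Row-reduce the augmented matrix:
R2 ← R2 + 5/4·R1.
R3 ← R3 − 3/2·R1.
R2 ← R2 / (4/3).
R1 ← R1 − 4/5·R2.
R3 ← R3 + 38/15·R2.
R3 ← R3 / (-43/24).
R1 ← R1 − 11/12·R3.
R2 ← R2 + 25/16·R3.
Reading off the reduced rows gives x_1 = 5/2, x_2 = 9/4, x_3 = -8/5.

x_1 = 5/2, x_2 = 9/4, x_3 = -8/5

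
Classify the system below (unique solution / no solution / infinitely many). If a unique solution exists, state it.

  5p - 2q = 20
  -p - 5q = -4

Row-reduce the augmented matrix:
R1 ← R1 / (5).
R2 ← R2 + 1·R1.
R2 ← R2 / (-27/5).
R1 ← R1 + 2/5·R2.
Reading off the reduced rows gives p = 4, q = 0.

p = 4, q = 0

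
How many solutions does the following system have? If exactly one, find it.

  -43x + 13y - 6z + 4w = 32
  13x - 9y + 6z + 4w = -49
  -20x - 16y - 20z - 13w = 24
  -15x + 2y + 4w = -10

no solution

Row-reduce:
R1 ← R1 / (-43).
R2 ← R2 − 13·R1.
R3 ← R3 + 20·R1.
R4 ← R4 + 15·R1.
R2 ← R2 / (-218/43).
R1 ← R1 + 13/43·R2.
R3 ← R3 + 948/43·R2.
R4 ← R4 + 109/43·R2.
R3 ← R3 / (-3860/109).
R1 ← R1 + 12/109·R3.
R2 ← R2 + 90/109·R3.
Row 4 reduces to 0 = -3/2, a contradiction. The system is inconsistent.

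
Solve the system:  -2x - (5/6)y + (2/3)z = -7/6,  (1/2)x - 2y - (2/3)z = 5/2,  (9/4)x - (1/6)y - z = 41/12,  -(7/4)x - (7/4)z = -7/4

no solution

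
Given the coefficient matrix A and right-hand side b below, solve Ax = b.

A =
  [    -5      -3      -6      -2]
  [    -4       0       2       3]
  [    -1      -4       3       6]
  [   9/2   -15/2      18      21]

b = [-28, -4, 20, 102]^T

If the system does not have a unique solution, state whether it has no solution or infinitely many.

Row-reduce:
R1 ← R1 / (-5).
R2 ← R2 + 4·R1.
R3 ← R3 + 1·R1.
R4 ← R4 − 9/2·R1.
R2 ← R2 / (12/5).
R1 ← R1 − 3/5·R2.
R3 ← R3 + 17/5·R2.
R4 ← R4 + 51/5·R2.
R3 ← R3 / (83/6).
R1 ← R1 + 1/2·R3.
R2 ← R2 − 17/6·R3.
R4 ← R4 − 83/2·R3.
Rank is 3 with 4 unknowns, leaving x_4 free.

infinitely many solutions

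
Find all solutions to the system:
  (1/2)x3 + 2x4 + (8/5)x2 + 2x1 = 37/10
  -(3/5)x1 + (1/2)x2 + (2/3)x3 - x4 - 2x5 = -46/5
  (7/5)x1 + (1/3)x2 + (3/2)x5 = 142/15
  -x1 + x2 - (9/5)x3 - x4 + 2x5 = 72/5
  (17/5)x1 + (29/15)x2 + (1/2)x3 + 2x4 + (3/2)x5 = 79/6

Row-reduce:
R1 ← R1 / (2).
R2 ← R2 + 3/5·R1.
R3 ← R3 − 7/5·R1.
R4 ← R4 + 1·R1.
R5 ← R5 − 17/5·R1.
R2 ← R2 / (49/50).
R1 ← R1 − 4/5·R2.
R3 ← R3 + 59/75·R2.
R4 ← R4 − 9/5·R2.
R5 ← R5 + 59/75·R2.
R3 ← R3 / (11/36).
R1 ← R1 + 5/12·R3.
R2 ← R2 − 5/6·R3.
R4 ← R4 + 61/20·R3.
R5 ← R5 − 11/36·R3.
R4 ← R4 / (-4029/245).
R1 ← R1 + 50/49·R4.
R2 ← R2 − 30/7·R4.
R3 ← R3 + 276/49·R4.
Rank is 4 with 5 unknowns, leaving x5 free.

infinitely many solutions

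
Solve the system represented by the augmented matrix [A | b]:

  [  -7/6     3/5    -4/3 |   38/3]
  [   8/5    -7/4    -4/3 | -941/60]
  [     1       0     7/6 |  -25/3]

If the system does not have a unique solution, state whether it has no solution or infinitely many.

Row-reduce the augmented matrix:
R1 ← R1 / (-7/6).
R2 ← R2 − 8/5·R1.
R3 ← R3 − 1·R1.
R2 ← R2 / (-649/700).
R1 ← R1 + 18/35·R2.
R3 ← R3 − 18/35·R2.
R3 ← R3 / (-6737/3894).
R1 ← R1 − 1880/649·R3.
R2 ← R2 − 6640/1947·R3.
Reading off the reduced rows gives x_1 = -6, x_2 = 5, x_3 = -2.

x_1 = -6, x_2 = 5, x_3 = -2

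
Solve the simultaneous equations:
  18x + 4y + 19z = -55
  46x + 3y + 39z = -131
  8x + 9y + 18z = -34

infinitely many solutions

Row-reduce:
R1 ← R1 / (18).
R2 ← R2 − 46·R1.
R3 ← R3 − 8·R1.
R2 ← R2 / (-65/9).
R1 ← R1 − 2/9·R2.
R3 ← R3 − 65/9·R2.
Rank is 2 with 3 unknowns, leaving z free.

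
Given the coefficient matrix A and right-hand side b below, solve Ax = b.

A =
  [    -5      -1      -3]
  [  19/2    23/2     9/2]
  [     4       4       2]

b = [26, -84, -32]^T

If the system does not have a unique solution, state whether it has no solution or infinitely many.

Row-reduce:
R1 ← R1 / (-5).
R2 ← R2 − 19/2·R1.
R3 ← R3 − 4·R1.
R2 ← R2 / (48/5).
R1 ← R1 − 1/5·R2.
R3 ← R3 − 16/5·R2.
Row 3 reduces to 0 = 1/3, a contradiction. The system is inconsistent.

no solution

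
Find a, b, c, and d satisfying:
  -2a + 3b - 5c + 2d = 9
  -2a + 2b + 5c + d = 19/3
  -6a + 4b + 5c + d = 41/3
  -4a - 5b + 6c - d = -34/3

a = -1/2, b = 8/3, c = 0, d = 0

Row-reduce the augmented matrix:
R1 ← R1 / (-2).
R2 ← R2 + 2·R1.
R3 ← R3 + 6·R1.
R4 ← R4 + 4·R1.
R2 ← R2 / (-1).
R1 ← R1 + 3/2·R2.
R3 ← R3 + 5·R2.
R4 ← R4 + 11·R2.
R3 ← R3 / (-30).
R1 ← R1 + 25/2·R3.
R2 ← R2 + 10·R3.
R4 ← R4 + 94·R3.
R4 ← R4 / (6).
R1 ← R1 − 1/2·R4.
R2 ← R2 − 1·R4.
Reading off the reduced rows gives a = -1/2, b = 8/3, c = 0, d = 0.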